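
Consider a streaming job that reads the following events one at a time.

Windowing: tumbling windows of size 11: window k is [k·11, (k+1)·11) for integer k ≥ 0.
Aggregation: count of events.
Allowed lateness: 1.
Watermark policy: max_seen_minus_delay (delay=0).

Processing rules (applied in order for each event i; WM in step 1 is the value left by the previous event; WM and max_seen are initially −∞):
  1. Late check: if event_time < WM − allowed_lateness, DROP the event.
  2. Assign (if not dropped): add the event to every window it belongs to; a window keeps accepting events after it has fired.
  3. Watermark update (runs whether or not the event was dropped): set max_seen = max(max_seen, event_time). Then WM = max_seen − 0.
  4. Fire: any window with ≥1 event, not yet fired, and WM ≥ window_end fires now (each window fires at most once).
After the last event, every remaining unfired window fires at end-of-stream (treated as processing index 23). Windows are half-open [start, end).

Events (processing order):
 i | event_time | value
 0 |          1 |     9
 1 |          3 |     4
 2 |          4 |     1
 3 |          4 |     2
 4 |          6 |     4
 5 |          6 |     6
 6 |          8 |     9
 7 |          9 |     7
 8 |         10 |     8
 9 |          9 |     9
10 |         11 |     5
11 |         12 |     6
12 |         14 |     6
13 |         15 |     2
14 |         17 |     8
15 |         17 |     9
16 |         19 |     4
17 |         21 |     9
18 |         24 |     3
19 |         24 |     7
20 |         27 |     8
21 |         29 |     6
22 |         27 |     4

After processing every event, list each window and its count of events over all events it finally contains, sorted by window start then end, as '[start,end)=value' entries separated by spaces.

i=0 t=1 v=9: → [0,11); WM=1
i=1 t=3 v=4: → [0,11); WM=3
i=2 t=4 v=1: → [0,11); WM=4
i=3 t=4 v=2: → [0,11); WM=4
i=4 t=6 v=4: → [0,11); WM=6
i=5 t=6 v=6: → [0,11); WM=6
i=6 t=8 v=9: → [0,11); WM=8
i=7 t=9 v=7: → [0,11); WM=9
i=8 t=10 v=8: → [0,11); WM=10
i=9 t=9 v=9: → [0,11); WM=10
i=10 t=11 v=5: → [11,22); WM=11; [0,11) fires=10
i=11 t=12 v=6: → [11,22); WM=12
i=12 t=14 v=6: → [11,22); WM=14
i=13 t=15 v=2: → [11,22); WM=15
i=14 t=17 v=8: → [11,22); WM=17
i=15 t=17 v=9: → [11,22); WM=17
i=16 t=19 v=4: → [11,22); WM=19
i=17 t=21 v=9: → [11,22); WM=21
i=18 t=24 v=3: → [22,33); WM=24; [11,22) fires=8
i=19 t=24 v=7: → [22,33); WM=24
i=20 t=27 v=8: → [22,33); WM=27
i=21 t=29 v=6: → [22,33); WM=29
i=22 t=27 v=4: DROP (t<29-1); WM=29

[0,11)=10 [11,22)=8 [22,33)=4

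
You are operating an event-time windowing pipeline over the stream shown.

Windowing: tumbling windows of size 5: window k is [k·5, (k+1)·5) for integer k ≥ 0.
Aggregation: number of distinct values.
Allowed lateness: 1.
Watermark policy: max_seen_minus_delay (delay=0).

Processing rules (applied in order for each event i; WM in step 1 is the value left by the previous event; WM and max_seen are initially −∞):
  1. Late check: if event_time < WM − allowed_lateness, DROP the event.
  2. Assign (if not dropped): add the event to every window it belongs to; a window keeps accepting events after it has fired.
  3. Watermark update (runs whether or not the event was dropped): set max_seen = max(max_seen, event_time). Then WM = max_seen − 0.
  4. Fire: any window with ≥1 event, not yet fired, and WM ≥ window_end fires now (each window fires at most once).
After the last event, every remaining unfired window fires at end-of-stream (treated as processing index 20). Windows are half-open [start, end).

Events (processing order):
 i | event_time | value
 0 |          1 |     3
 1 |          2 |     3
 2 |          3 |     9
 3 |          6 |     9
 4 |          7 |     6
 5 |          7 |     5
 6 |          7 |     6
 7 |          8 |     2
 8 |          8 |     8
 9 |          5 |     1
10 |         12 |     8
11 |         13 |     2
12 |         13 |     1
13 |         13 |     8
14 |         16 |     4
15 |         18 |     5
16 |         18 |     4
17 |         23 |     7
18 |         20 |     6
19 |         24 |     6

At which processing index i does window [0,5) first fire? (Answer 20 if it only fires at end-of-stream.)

i=0 t=1 v=3: → [0,5); WM=1
i=1 t=2 v=3: → [0,5); WM=2
i=2 t=3 v=9: → [0,5); WM=3
i=3 t=6 v=9: → [5,10); WM=6; [0,5) fires=2
i=4 t=7 v=6: → [5,10); WM=7
i=5 t=7 v=5: → [5,10); WM=7
i=6 t=7 v=6: → [5,10); WM=7
i=7 t=8 v=2: → [5,10); WM=8
i=8 t=8 v=8: → [5,10); WM=8
i=9 t=5 v=1: DROP (t<8-1); WM=8
i=10 t=12 v=8: → [10,15); WM=12; [5,10) fires=5
i=11 t=13 v=2: → [10,15); WM=13
i=12 t=13 v=1: → [10,15); WM=13
i=13 t=13 v=8: → [10,15); WM=13
i=14 t=16 v=4: → [15,20); WM=16; [10,15) fires=3
i=15 t=18 v=5: → [15,20); WM=18
i=16 t=18 v=4: → [15,20); WM=18
i=17 t=23 v=7: → [20,25); WM=23; [15,20) fires=2
i=18 t=20 v=6: DROP (t<23-1); WM=23
i=19 t=24 v=6: → [20,25); WM=24

3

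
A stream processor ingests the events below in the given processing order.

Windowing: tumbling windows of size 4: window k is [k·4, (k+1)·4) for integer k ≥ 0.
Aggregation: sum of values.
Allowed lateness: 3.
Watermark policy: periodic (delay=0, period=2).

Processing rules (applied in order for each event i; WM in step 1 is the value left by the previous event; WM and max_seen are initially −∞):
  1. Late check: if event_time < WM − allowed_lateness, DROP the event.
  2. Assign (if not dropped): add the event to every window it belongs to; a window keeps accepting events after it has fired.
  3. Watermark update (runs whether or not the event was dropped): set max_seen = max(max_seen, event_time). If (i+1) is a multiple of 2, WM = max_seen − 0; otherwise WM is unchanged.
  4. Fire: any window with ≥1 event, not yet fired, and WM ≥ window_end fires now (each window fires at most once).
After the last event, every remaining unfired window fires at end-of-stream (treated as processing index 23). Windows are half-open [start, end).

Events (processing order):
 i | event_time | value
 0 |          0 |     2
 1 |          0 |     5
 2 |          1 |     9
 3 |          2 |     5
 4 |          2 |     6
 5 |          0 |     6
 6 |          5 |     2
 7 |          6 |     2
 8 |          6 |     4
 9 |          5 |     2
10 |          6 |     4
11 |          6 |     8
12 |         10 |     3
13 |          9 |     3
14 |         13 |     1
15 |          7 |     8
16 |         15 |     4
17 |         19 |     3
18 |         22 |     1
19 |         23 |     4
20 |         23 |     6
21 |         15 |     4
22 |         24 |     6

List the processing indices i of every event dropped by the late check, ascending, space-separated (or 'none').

i=0 t=0 v=2: → [0,4); WM=−∞
i=1 t=0 v=5: → [0,4); WM=0
i=2 t=1 v=9: → [0,4); WM=0
i=3 t=2 v=5: → [0,4); WM=2
i=4 t=2 v=6: → [0,4); WM=2
i=5 t=0 v=6: → [0,4); WM=2
i=6 t=5 v=2: → [4,8); WM=2
i=7 t=6 v=2: → [4,8); WM=6; [0,4) fires=33
i=8 t=6 v=4: → [4,8); WM=6
i=9 t=5 v=2: → [4,8); WM=6
i=10 t=6 v=4: → [4,8); WM=6
i=11 t=6 v=8: → [4,8); WM=6
i=12 t=10 v=3: → [8,12); WM=6
i=13 t=9 v=3: → [8,12); WM=10; [4,8) fires=22
i=14 t=13 v=1: → [12,16); WM=10
i=15 t=7 v=8: → [4,8); WM=13; [8,12) fires=6
i=16 t=15 v=4: → [12,16); WM=13
i=17 t=19 v=3: → [16,20); WM=19; [12,16) fires=5
i=18 t=22 v=1: → [20,24); WM=19
i=19 t=23 v=4: → [20,24); WM=23; [16,20) fires=3
i=20 t=23 v=6: → [20,24); WM=23
i=21 t=15 v=4: DROP (t<23-3); WM=23
i=22 t=24 v=6: → [24,28); WM=23

21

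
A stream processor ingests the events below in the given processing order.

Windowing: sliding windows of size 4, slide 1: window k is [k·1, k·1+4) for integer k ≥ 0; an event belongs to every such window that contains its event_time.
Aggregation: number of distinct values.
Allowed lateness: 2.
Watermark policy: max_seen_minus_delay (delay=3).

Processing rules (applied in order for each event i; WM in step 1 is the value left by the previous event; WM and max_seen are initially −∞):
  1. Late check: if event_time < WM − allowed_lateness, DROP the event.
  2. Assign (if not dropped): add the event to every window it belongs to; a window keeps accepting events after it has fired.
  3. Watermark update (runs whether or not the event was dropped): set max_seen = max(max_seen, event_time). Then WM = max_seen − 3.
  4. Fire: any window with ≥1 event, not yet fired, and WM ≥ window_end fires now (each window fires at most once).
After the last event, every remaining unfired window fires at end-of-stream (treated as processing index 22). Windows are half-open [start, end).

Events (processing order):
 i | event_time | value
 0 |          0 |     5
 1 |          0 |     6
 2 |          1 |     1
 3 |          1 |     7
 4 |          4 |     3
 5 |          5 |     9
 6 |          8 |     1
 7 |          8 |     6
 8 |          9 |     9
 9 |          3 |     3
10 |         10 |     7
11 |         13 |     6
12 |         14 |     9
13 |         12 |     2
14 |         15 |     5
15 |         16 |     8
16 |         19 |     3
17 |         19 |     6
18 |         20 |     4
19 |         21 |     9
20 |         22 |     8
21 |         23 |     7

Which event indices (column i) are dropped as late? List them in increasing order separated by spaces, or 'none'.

i=0 t=0 v=5: → [0,4); WM=-3
i=1 t=0 v=6: → [0,4); WM=-3
i=2 t=1 v=1: → [1,5),[0,4); WM=-2
i=3 t=1 v=7: → [1,5),[0,4); WM=-2
i=4 t=4 v=3: → [4,8),[3,7),[2,6),[1,5); WM=1
i=5 t=5 v=9: → [5,9),[4,8),[3,7),[2,6); WM=2
i=6 t=8 v=1: → [8,12),[7,11),[6,10),[5,9); WM=5; [0,4) fires=4 [1,5) fires=3
i=7 t=8 v=6: → [8,12),[7,11),[6,10),[5,9); WM=5
i=8 t=9 v=9: → [9,13),[8,12),[7,11),[6,10); WM=6; [2,6) fires=2
i=9 t=3 v=3: DROP (t<6-2); WM=6
i=10 t=10 v=7: → [10,14),[9,13),[8,12),[7,11); WM=7; [3,7) fires=2
i=11 t=13 v=6: → [13,17),[12,16),[11,15),[10,14); WM=10; [4,8) fires=2 [5,9) fires=3 [6,10) fires=3
i=12 t=14 v=9: → [14,18),[13,17),[12,16),[11,15); WM=11; [7,11) fires=4
i=13 t=12 v=2: → [12,16),[11,15),[10,14),[9,13); WM=11
i=14 t=15 v=5: → [15,19),[14,18),[13,17),[12,16); WM=12; [8,12) fires=4
i=15 t=16 v=8: → [16,20),[15,19),[14,18),[13,17); WM=13; [9,13) fires=3
i=16 t=19 v=3: → [19,23),[18,22),[17,21),[16,20); WM=16; [10,14) fires=3 [11,15) fires=3 [12,16) fires=4
i=17 t=19 v=6: → [19,23),[18,22),[17,21),[16,20); WM=16
i=18 t=20 v=4: → [20,24),[19,23),[18,22),[17,21); WM=17; [13,17) fires=4
i=19 t=21 v=9: → [21,25),[20,24),[19,23),[18,22); WM=18; [14,18) fires=3
i=20 t=22 v=8: → [22,26),[21,25),[20,24),[19,23); WM=19; [15,19) fires=2
i=21 t=23 v=7: → [23,27),[22,26),[21,25),[20,24); WM=20; [16,20) fires=3

9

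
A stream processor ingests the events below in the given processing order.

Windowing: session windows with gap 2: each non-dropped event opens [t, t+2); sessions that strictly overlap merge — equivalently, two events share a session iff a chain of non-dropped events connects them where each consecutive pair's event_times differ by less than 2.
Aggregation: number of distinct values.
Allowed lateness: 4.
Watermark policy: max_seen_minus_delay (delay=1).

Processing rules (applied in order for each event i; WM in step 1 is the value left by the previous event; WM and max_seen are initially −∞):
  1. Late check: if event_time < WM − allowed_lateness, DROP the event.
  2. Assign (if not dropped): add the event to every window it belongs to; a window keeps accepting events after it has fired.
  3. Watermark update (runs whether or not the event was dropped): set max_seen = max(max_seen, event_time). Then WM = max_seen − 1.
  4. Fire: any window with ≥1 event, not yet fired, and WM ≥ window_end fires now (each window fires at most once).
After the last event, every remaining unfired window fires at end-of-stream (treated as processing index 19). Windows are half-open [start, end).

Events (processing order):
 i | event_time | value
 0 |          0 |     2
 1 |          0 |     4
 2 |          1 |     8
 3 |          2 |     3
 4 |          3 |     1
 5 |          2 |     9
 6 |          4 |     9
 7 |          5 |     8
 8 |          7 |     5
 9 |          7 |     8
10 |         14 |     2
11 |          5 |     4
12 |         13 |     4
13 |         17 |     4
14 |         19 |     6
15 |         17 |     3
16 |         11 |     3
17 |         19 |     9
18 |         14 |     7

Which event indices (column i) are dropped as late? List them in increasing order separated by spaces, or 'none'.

i=0 t=0 v=2: → [0,2); WM=-1
i=1 t=0 v=4: → [0,2); WM=-1
i=2 t=1 v=8: → [0,3); WM=0
i=3 t=2 v=3: → [0,4); WM=1
i=4 t=3 v=1: → [0,5); WM=2
i=5 t=2 v=9: → [0,5); WM=2
i=6 t=4 v=9: → [0,6); WM=3
i=7 t=5 v=8: → [0,7); WM=4
i=8 t=7 v=5: → [7,9); WM=6
i=9 t=7 v=8: → [7,9); WM=6
i=10 t=14 v=2: → [14,16); WM=13
i=11 t=5 v=4: DROP (t<13-4); WM=13
i=12 t=13 v=4: → [13,16); WM=13
i=13 t=17 v=4: → [17,19); WM=16
i=14 t=19 v=6: → [19,21); WM=18
i=15 t=17 v=3: → [17,19); WM=18
i=16 t=11 v=3: DROP (t<18-4); WM=18
i=17 t=19 v=9: → [19,21); WM=18
i=18 t=14 v=7: → [13,16); WM=18

11 16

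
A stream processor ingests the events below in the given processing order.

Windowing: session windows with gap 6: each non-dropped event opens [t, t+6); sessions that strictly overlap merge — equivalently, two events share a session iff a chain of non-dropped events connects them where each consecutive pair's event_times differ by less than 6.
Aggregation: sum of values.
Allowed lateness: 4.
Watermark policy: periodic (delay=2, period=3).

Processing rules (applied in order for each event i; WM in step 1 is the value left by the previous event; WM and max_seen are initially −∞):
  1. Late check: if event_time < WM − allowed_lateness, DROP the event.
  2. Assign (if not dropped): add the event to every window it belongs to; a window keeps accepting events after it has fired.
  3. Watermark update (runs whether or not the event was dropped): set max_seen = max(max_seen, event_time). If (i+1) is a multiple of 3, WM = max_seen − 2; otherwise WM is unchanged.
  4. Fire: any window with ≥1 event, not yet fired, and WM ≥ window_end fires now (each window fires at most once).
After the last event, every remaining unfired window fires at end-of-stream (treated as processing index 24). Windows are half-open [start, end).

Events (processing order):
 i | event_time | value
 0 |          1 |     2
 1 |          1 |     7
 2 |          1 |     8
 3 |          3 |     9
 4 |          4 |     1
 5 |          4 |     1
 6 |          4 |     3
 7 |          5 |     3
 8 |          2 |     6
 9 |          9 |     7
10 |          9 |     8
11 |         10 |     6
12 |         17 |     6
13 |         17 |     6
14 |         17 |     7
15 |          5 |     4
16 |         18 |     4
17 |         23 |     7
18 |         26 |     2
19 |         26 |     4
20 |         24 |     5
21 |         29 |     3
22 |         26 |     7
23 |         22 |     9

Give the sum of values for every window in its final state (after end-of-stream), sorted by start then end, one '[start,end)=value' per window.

[1,16)=61 [17,35)=60

i=0 t=1 v=2: → [1,7); WM=−∞
i=1 t=1 v=7: → [1,7); WM=−∞
i=2 t=1 v=8: → [1,7); WM=-1
i=3 t=3 v=9: → [1,9); WM=-1
i=4 t=4 v=1: → [1,10); WM=-1
i=5 t=4 v=1: → [1,10); WM=2
i=6 t=4 v=3: → [1,10); WM=2
i=7 t=5 v=3: → [1,11); WM=2
i=8 t=2 v=6: → [1,11); WM=3
i=9 t=9 v=7: → [1,15); WM=3
i=10 t=9 v=8: → [1,15); WM=3
i=11 t=10 v=6: → [1,16); WM=8
i=12 t=17 v=6: → [17,23); WM=8
i=13 t=17 v=6: → [17,23); WM=8
i=14 t=17 v=7: → [17,23); WM=15
i=15 t=5 v=4: DROP (t<15-4); WM=15
i=16 t=18 v=4: → [17,24); WM=15
i=17 t=23 v=7: → [17,29); WM=21
i=18 t=26 v=2: → [17,32); WM=21
i=19 t=26 v=4: → [17,32); WM=21
i=20 t=24 v=5: → [17,32); WM=24
i=21 t=29 v=3: → [17,35); WM=24
i=22 t=26 v=7: → [17,35); WM=24
i=23 t=22 v=9: → [17,35); WM=27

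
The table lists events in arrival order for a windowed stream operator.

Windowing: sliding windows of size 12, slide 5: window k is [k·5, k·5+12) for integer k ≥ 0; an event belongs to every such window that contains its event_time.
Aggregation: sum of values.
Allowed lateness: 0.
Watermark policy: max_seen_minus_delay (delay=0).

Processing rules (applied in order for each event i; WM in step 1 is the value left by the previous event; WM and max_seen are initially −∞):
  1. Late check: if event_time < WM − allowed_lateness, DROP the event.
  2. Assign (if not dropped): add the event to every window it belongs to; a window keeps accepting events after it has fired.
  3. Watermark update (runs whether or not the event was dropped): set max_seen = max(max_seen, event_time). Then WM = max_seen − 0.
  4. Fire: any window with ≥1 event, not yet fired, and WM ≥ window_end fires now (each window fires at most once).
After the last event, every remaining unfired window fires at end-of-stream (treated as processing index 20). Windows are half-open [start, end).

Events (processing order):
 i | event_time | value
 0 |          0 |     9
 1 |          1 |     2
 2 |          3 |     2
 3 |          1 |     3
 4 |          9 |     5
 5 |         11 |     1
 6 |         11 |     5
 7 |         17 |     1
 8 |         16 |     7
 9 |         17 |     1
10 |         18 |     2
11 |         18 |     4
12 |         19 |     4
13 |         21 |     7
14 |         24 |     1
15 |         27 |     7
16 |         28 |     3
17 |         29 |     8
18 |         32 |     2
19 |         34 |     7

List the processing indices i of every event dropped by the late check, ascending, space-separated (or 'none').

3 8

i=0 t=0 v=9: → [0,12); WM=0
i=1 t=1 v=2: → [0,12); WM=1
i=2 t=3 v=2: → [0,12); WM=3
i=3 t=1 v=3: DROP (t<3-0); WM=3
i=4 t=9 v=5: → [5,17),[0,12); WM=9
i=5 t=11 v=1: → [10,22),[5,17),[0,12); WM=11
i=6 t=11 v=5: → [10,22),[5,17),[0,12); WM=11
i=7 t=17 v=1: → [15,27),[10,22); WM=17; [0,12) fires=24 [5,17) fires=11
i=8 t=16 v=7: DROP (t<17-0); WM=17
i=9 t=17 v=1: → [15,27),[10,22); WM=17
i=10 t=18 v=2: → [15,27),[10,22); WM=18
i=11 t=18 v=4: → [15,27),[10,22); WM=18
i=12 t=19 v=4: → [15,27),[10,22); WM=19
i=13 t=21 v=7: → [20,32),[15,27),[10,22); WM=21
i=14 t=24 v=1: → [20,32),[15,27); WM=24; [10,22) fires=25
i=15 t=27 v=7: → [25,37),[20,32); WM=27; [15,27) fires=20
i=16 t=28 v=3: → [25,37),[20,32); WM=28
i=17 t=29 v=8: → [25,37),[20,32); WM=29
i=18 t=32 v=2: → [30,42),[25,37); WM=32; [20,32) fires=26
i=19 t=34 v=7: → [30,42),[25,37); WM=34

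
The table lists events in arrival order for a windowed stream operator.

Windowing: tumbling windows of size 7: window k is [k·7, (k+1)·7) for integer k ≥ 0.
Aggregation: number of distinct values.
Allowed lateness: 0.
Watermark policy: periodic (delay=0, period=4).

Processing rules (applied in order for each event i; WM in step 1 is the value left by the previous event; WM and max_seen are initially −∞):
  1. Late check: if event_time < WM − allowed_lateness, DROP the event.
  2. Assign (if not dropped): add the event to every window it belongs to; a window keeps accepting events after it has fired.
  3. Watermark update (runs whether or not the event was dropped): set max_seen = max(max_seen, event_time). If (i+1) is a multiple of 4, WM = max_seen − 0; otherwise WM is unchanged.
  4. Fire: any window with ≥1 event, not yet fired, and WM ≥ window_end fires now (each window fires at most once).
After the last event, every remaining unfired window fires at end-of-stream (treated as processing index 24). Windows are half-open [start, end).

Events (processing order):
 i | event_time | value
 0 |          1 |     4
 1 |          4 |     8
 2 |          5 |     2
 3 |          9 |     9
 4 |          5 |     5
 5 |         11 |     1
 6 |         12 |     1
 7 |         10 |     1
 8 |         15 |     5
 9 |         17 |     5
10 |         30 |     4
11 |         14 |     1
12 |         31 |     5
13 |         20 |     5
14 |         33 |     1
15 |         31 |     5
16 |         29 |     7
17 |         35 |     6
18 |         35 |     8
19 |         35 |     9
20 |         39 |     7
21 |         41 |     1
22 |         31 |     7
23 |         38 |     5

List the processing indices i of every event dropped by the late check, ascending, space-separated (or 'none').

i=0 t=1 v=4: → [0,7); WM=−∞
i=1 t=4 v=8: → [0,7); WM=−∞
i=2 t=5 v=2: → [0,7); WM=−∞
i=3 t=9 v=9: → [7,14); WM=9; [0,7) fires=3
i=4 t=5 v=5: DROP (t<9-0); WM=9
i=5 t=11 v=1: → [7,14); WM=9
i=6 t=12 v=1: → [7,14); WM=9
i=7 t=10 v=1: → [7,14); WM=12
i=8 t=15 v=5: → [14,21); WM=12
i=9 t=17 v=5: → [14,21); WM=12
i=10 t=30 v=4: → [28,35); WM=12
i=11 t=14 v=1: → [14,21); WM=30; [7,14) fires=2 [14,21) fires=2
i=12 t=31 v=5: → [28,35); WM=30
i=13 t=20 v=5: DROP (t<30-0); WM=30
i=14 t=33 v=1: → [28,35); WM=30
i=15 t=31 v=5: → [28,35); WM=33
i=16 t=29 v=7: DROP (t<33-0); WM=33
i=17 t=35 v=6: → [35,42); WM=33
i=18 t=35 v=8: → [35,42); WM=33
i=19 t=35 v=9: → [35,42); WM=35; [28,35) fires=3
i=20 t=39 v=7: → [35,42); WM=35
i=21 t=41 v=1: → [35,42); WM=35
i=22 t=31 v=7: DROP (t<35-0); WM=35
i=23 t=38 v=5: → [35,42); WM=41

4 13 16 22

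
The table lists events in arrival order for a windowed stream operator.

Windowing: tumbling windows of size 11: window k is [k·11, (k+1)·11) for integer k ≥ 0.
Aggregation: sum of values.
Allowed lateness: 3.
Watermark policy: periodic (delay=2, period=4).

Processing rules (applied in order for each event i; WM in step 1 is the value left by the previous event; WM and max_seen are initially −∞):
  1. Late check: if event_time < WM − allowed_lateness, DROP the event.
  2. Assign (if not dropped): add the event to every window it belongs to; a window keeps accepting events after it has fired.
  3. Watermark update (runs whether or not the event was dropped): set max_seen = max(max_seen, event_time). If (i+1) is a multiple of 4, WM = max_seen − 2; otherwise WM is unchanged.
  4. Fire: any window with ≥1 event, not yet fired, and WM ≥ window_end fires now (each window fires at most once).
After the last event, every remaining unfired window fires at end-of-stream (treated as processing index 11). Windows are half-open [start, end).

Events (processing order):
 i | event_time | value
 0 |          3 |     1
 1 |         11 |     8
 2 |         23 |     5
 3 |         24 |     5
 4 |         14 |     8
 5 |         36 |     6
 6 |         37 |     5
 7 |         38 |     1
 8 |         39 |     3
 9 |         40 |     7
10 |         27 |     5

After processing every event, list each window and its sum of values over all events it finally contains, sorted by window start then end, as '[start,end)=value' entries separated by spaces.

i=0 t=3 v=1: → [0,11); WM=−∞
i=1 t=11 v=8: → [11,22); WM=−∞
i=2 t=23 v=5: → [22,33); WM=−∞
i=3 t=24 v=5: → [22,33); WM=22; [0,11) fires=1 [11,22) fires=8
i=4 t=14 v=8: DROP (t<22-3); WM=22
i=5 t=36 v=6: → [33,44); WM=22
i=6 t=37 v=5: → [33,44); WM=22
i=7 t=38 v=1: → [33,44); WM=36; [22,33) fires=10
i=8 t=39 v=3: → [33,44); WM=36
i=9 t=40 v=7: → [33,44); WM=36
i=10 t=27 v=5: DROP (t<36-3); WM=36

[0,11)=1 [11,22)=8 [22,33)=10 [33,44)=22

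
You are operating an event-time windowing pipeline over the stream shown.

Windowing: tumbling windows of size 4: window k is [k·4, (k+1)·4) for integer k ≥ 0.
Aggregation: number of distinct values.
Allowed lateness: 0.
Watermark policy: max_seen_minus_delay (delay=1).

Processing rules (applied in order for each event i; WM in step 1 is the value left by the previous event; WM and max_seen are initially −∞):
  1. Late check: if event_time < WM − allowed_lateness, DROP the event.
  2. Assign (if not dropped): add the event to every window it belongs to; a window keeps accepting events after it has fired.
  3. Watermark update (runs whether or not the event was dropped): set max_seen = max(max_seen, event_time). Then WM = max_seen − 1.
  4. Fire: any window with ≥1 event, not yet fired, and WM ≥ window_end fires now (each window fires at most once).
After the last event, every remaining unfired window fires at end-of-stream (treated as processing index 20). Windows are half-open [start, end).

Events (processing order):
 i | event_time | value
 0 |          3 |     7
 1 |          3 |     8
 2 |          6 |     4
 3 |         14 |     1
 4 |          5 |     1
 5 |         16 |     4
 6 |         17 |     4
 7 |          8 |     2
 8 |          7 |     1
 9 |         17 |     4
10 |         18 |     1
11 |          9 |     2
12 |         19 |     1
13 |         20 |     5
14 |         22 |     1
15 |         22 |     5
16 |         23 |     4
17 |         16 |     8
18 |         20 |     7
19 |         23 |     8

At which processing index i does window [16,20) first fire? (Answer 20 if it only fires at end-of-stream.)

14

i=0 t=3 v=7: → [0,4); WM=2
i=1 t=3 v=8: → [0,4); WM=2
i=2 t=6 v=4: → [4,8); WM=5; [0,4) fires=2
i=3 t=14 v=1: → [12,16); WM=13; [4,8) fires=1
i=4 t=5 v=1: DROP (t<13-0); WM=13
i=5 t=16 v=4: → [16,20); WM=15
i=6 t=17 v=4: → [16,20); WM=16; [12,16) fires=1
i=7 t=8 v=2: DROP (t<16-0); WM=16
i=8 t=7 v=1: DROP (t<16-0); WM=16
i=9 t=17 v=4: → [16,20); WM=16
i=10 t=18 v=1: → [16,20); WM=17
i=11 t=9 v=2: DROP (t<17-0); WM=17
i=12 t=19 v=1: → [16,20); WM=18
i=13 t=20 v=5: → [20,24); WM=19
i=14 t=22 v=1: → [20,24); WM=21; [16,20) fires=2
i=15 t=22 v=5: → [20,24); WM=21
i=16 t=23 v=4: → [20,24); WM=22
i=17 t=16 v=8: DROP (t<22-0); WM=22
i=18 t=20 v=7: DROP (t<22-0); WM=22
i=19 t=23 v=8: → [20,24); WM=22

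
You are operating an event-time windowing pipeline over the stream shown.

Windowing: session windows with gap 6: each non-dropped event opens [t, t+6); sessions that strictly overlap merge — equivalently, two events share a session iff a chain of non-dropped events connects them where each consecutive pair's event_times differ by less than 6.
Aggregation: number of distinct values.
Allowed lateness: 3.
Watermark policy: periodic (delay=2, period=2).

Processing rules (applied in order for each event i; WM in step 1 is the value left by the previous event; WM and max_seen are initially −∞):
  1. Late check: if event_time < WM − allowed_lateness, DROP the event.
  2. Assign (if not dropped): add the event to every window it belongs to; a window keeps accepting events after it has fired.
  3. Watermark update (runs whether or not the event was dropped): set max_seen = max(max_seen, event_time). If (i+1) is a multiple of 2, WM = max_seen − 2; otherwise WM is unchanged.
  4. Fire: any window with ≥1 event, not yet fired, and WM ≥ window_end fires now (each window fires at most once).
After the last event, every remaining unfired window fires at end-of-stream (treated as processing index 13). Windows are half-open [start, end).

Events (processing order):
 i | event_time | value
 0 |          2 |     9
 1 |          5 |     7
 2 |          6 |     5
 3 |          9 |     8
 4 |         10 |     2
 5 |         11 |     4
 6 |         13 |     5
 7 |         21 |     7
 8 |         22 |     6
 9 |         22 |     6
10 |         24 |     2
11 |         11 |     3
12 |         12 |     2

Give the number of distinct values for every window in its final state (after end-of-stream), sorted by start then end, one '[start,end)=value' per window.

i=0 t=2 v=9: → [2,8); WM=−∞
i=1 t=5 v=7: → [2,11); WM=3
i=2 t=6 v=5: → [2,12); WM=3
i=3 t=9 v=8: → [2,15); WM=7
i=4 t=10 v=2: → [2,16); WM=7
i=5 t=11 v=4: → [2,17); WM=9
i=6 t=13 v=5: → [2,19); WM=9
i=7 t=21 v=7: → [21,27); WM=19
i=8 t=22 v=6: → [21,28); WM=19
i=9 t=22 v=6: → [21,28); WM=20
i=10 t=24 v=2: → [21,30); WM=20
i=11 t=11 v=3: DROP (t<20-3); WM=22
i=12 t=12 v=2: DROP (t<22-3); WM=22

[2,19)=6 [21,30)=3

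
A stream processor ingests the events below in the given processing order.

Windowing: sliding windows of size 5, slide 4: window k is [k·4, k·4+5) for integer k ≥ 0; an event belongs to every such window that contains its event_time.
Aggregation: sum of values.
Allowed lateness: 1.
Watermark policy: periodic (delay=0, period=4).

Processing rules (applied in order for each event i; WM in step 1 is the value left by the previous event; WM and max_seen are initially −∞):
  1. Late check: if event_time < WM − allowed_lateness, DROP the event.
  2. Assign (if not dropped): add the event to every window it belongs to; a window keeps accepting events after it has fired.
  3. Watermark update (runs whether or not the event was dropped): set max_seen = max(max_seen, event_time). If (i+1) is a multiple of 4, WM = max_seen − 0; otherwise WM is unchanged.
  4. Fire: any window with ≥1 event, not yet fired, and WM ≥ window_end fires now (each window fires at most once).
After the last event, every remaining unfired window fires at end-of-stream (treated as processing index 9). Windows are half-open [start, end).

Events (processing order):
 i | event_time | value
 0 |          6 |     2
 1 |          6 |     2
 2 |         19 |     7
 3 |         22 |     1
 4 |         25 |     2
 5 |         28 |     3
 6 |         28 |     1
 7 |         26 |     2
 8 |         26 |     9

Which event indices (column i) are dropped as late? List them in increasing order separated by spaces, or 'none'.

i=0 t=6 v=2: → [4,9); WM=−∞
i=1 t=6 v=2: → [4,9); WM=−∞
i=2 t=19 v=7: → [16,21); WM=−∞
i=3 t=22 v=1: → [20,25); WM=22; [4,9) fires=4 [16,21) fires=7
i=4 t=25 v=2: → [24,29); WM=22
i=5 t=28 v=3: → [28,33),[24,29); WM=22
i=6 t=28 v=1: → [28,33),[24,29); WM=22
i=7 t=26 v=2: → [24,29); WM=28; [20,25) fires=1
i=8 t=26 v=9: DROP (t<28-1); WM=28

8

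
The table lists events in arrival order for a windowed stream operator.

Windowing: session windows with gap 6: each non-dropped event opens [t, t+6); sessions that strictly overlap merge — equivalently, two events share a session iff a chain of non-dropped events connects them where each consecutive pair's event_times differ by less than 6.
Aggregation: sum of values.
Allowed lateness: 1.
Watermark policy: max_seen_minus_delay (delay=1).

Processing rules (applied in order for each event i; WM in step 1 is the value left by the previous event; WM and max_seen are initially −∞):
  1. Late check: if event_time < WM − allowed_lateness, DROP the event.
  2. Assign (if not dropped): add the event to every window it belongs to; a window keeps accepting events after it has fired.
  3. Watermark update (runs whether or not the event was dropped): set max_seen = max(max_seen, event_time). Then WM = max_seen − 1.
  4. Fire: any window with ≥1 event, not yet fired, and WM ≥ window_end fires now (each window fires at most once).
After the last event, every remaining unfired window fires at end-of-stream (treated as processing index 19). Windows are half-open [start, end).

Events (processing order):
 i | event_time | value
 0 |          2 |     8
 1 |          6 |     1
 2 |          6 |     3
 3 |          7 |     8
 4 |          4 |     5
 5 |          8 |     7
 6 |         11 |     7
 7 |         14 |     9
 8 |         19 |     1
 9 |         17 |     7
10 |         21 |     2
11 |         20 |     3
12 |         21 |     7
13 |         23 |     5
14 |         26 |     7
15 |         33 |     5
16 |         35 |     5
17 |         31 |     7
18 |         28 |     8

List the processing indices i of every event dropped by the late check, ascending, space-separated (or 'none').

i=0 t=2 v=8: → [2,8); WM=1
i=1 t=6 v=1: → [2,12); WM=5
i=2 t=6 v=3: → [2,12); WM=5
i=3 t=7 v=8: → [2,13); WM=6
i=4 t=4 v=5: DROP (t<6-1); WM=6
i=5 t=8 v=7: → [2,14); WM=7
i=6 t=11 v=7: → [2,17); WM=10
i=7 t=14 v=9: → [2,20); WM=13
i=8 t=19 v=1: → [2,25); WM=18
i=9 t=17 v=7: → [2,25); WM=18
i=10 t=21 v=2: → [2,27); WM=20
i=11 t=20 v=3: → [2,27); WM=20
i=12 t=21 v=7: → [2,27); WM=20
i=13 t=23 v=5: → [2,29); WM=22
i=14 t=26 v=7: → [2,32); WM=25
i=15 t=33 v=5: → [33,39); WM=32
i=16 t=35 v=5: → [33,41); WM=34
i=17 t=31 v=7: DROP (t<34-1); WM=34
i=18 t=28 v=8: DROP (t<34-1); WM=34

4 17 18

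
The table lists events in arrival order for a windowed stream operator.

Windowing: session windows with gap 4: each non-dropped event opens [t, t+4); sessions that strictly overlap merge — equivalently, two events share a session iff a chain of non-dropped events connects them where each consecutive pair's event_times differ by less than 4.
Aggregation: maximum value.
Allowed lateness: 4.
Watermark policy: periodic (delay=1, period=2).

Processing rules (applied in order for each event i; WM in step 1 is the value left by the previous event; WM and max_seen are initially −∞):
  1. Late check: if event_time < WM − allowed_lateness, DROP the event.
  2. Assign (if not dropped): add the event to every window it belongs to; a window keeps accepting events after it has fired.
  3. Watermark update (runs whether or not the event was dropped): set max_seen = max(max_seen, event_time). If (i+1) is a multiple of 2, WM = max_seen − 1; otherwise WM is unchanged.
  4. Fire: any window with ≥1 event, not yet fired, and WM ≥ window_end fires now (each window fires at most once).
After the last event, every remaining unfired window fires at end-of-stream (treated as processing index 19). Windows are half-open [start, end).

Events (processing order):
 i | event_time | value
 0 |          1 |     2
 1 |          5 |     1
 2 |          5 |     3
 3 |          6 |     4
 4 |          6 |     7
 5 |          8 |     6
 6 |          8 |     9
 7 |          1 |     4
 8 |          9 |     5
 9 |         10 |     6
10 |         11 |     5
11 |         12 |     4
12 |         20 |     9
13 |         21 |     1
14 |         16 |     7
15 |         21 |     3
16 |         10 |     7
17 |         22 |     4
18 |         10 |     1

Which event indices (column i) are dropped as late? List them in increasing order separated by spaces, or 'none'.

7 16 18

i=0 t=1 v=2: → [1,5); WM=−∞
i=1 t=5 v=1: → [5,9); WM=4
i=2 t=5 v=3: → [5,9); WM=4
i=3 t=6 v=4: → [5,10); WM=5
i=4 t=6 v=7: → [5,10); WM=5
i=5 t=8 v=6: → [5,12); WM=7
i=6 t=8 v=9: → [5,12); WM=7
i=7 t=1 v=4: DROP (t<7-4); WM=7
i=8 t=9 v=5: → [5,13); WM=7
i=9 t=10 v=6: → [5,14); WM=9
i=10 t=11 v=5: → [5,15); WM=9
i=11 t=12 v=4: → [5,16); WM=11
i=12 t=20 v=9: → [20,24); WM=11
i=13 t=21 v=1: → [20,25); WM=20
i=14 t=16 v=7: → [16,20); WM=20
i=15 t=21 v=3: → [20,25); WM=20
i=16 t=10 v=7: DROP (t<20-4); WM=20
i=17 t=22 v=4: → [20,26); WM=21
i=18 t=10 v=1: DROP (t<21-4); WM=21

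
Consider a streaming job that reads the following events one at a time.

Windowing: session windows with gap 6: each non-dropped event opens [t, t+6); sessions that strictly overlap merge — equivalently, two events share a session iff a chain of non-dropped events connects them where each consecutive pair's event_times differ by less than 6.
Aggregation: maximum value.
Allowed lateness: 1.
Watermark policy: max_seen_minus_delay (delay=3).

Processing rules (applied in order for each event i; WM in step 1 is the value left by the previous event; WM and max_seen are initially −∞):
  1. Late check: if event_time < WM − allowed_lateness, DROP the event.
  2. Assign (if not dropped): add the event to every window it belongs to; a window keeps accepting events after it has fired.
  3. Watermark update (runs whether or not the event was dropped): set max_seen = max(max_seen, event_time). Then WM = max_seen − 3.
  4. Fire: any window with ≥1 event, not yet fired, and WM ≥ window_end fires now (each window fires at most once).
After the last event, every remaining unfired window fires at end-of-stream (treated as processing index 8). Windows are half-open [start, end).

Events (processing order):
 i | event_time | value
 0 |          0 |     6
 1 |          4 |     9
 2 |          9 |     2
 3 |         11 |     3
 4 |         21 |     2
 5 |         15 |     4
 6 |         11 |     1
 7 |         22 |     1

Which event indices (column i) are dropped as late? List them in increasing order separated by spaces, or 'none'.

5 6

i=0 t=0 v=6: → [0,6); WM=-3
i=1 t=4 v=9: → [0,10); WM=1
i=2 t=9 v=2: → [0,15); WM=6
i=3 t=11 v=3: → [0,17); WM=8
i=4 t=21 v=2: → [21,27); WM=18
i=5 t=15 v=4: DROP (t<18-1); WM=18
i=6 t=11 v=1: DROP (t<18-1); WM=18
i=7 t=22 v=1: → [21,28); WM=19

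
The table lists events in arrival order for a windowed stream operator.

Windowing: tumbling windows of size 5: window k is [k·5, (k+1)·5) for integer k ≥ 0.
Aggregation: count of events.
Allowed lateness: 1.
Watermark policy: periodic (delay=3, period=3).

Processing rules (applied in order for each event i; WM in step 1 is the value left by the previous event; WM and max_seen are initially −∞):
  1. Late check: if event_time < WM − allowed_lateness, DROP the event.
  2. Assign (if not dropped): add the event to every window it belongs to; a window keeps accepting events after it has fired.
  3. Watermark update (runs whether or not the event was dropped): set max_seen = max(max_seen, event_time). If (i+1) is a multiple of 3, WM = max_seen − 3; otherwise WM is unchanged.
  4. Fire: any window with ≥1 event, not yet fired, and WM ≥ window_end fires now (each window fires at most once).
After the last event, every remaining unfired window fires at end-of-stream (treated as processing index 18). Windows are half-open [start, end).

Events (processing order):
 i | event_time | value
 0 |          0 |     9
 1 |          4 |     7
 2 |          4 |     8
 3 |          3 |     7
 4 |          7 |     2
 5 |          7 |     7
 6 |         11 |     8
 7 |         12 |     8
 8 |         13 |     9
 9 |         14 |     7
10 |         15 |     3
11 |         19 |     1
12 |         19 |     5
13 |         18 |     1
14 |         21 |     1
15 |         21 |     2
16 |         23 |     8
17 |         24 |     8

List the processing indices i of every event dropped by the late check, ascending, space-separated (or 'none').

none

i=0 t=0 v=9: → [0,5); WM=−∞
i=1 t=4 v=7: → [0,5); WM=−∞
i=2 t=4 v=8: → [0,5); WM=1
i=3 t=3 v=7: → [0,5); WM=1
i=4 t=7 v=2: → [5,10); WM=1
i=5 t=7 v=7: → [5,10); WM=4
i=6 t=11 v=8: → [10,15); WM=4
i=7 t=12 v=8: → [10,15); WM=4
i=8 t=13 v=9: → [10,15); WM=10; [0,5) fires=4 [5,10) fires=2
i=9 t=14 v=7: → [10,15); WM=10
i=10 t=15 v=3: → [15,20); WM=10
i=11 t=19 v=1: → [15,20); WM=16; [10,15) fires=4
i=12 t=19 v=5: → [15,20); WM=16
i=13 t=18 v=1: → [15,20); WM=16
i=14 t=21 v=1: → [20,25); WM=18
i=15 t=21 v=2: → [20,25); WM=18
i=16 t=23 v=8: → [20,25); WM=18
i=17 t=24 v=8: → [20,25); WM=21; [15,20) fires=4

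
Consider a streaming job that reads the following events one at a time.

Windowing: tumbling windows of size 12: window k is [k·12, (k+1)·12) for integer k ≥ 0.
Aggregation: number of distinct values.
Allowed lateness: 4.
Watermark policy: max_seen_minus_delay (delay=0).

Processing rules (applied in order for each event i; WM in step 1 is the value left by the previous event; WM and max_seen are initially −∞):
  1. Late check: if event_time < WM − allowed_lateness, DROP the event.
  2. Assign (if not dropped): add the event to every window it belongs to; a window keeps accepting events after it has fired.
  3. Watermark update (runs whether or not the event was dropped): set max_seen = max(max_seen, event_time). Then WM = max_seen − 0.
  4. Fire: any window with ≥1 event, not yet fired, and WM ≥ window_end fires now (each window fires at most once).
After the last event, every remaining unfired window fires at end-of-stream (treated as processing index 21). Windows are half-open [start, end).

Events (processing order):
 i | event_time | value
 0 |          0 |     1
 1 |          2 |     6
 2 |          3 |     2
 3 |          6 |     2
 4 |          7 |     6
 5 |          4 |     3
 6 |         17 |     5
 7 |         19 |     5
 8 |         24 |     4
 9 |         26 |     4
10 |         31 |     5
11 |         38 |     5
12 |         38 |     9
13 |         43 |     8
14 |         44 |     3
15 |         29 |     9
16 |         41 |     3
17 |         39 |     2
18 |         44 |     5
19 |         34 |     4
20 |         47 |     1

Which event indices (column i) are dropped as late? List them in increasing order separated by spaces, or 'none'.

i=0 t=0 v=1: → [0,12); WM=0
i=1 t=2 v=6: → [0,12); WM=2
i=2 t=3 v=2: → [0,12); WM=3
i=3 t=6 v=2: → [0,12); WM=6
i=4 t=7 v=6: → [0,12); WM=7
i=5 t=4 v=3: → [0,12); WM=7
i=6 t=17 v=5: → [12,24); WM=17; [0,12) fires=4
i=7 t=19 v=5: → [12,24); WM=19
i=8 t=24 v=4: → [24,36); WM=24; [12,24) fires=1
i=9 t=26 v=4: → [24,36); WM=26
i=10 t=31 v=5: → [24,36); WM=31
i=11 t=38 v=5: → [36,48); WM=38; [24,36) fires=2
i=12 t=38 v=9: → [36,48); WM=38
i=13 t=43 v=8: → [36,48); WM=43
i=14 t=44 v=3: → [36,48); WM=44
i=15 t=29 v=9: DROP (t<44-4); WM=44
i=16 t=41 v=3: → [36,48); WM=44
i=17 t=39 v=2: DROP (t<44-4); WM=44
i=18 t=44 v=5: → [36,48); WM=44
i=19 t=34 v=4: DROP (t<44-4); WM=44
i=20 t=47 v=1: → [36,48); WM=47

15 17 19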